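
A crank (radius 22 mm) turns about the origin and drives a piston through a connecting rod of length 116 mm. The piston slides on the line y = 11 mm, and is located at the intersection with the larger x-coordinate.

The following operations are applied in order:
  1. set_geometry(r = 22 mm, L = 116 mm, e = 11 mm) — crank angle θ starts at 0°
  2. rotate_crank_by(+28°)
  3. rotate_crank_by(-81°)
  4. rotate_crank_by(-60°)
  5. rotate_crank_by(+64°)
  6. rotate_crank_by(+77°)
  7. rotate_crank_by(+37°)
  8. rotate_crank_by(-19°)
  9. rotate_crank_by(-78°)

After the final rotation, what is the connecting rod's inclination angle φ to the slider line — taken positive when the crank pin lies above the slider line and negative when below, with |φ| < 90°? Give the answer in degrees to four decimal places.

set_geometry: r = 22 mm, L = 116 mm, e = 11 mm; θ ← 0°
rotate_crank_by(+28°): θ ← 0° +28° = 28°
rotate_crank_by(-81°): θ ← 28° -81° = -53°
rotate_crank_by(-60°): θ ← -53° -60° = -113°
rotate_crank_by(+64°): θ ← -113° +64° = -49°
rotate_crank_by(+77°): θ ← -49° +77° = 28°
rotate_crank_by(+37°): θ ← 28° +37° = 65°
rotate_crank_by(-19°): θ ← 65° -19° = 46°
rotate_crank_by(-78°): θ ← 46° -78° = -32°
crank pin P = (r cos θ, r sin θ) = (18.657058, -11.658224)
h = r sin θ − e = -11.658224 − 11 = -22.658224
sin φ = h / L = -22.658224 / 116 = -0.19532952
φ = arcsin(-0.19532952) = -11.263974°

-11.2640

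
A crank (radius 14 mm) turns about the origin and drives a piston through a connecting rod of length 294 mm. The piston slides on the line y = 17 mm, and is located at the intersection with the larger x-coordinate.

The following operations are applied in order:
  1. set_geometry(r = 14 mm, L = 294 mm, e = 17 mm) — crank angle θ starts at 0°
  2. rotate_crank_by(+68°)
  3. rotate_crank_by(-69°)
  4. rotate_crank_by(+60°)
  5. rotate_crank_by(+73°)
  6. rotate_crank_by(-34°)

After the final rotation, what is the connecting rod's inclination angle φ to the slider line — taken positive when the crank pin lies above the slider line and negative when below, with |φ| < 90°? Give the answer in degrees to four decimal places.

-0.6112

set_geometry: r = 14 mm, L = 294 mm, e = 17 mm; θ ← 0°
rotate_crank_by(+68°): θ ← 0° +68° = 68°
rotate_crank_by(-69°): θ ← 68° -69° = -1°
rotate_crank_by(+60°): θ ← -1° +60° = 59°
rotate_crank_by(+73°): θ ← 59° +73° = 132°
rotate_crank_by(-34°): θ ← 132° -34° = 98°
crank pin P = (r cos θ, r sin θ) = (-1.948423, 13.863753)
h = r sin θ − e = 13.863753 − 17 = -3.136247
sin φ = h / L = -3.136247 / 294 = -0.01066751
φ = arcsin(-0.01066751) = -0.611215°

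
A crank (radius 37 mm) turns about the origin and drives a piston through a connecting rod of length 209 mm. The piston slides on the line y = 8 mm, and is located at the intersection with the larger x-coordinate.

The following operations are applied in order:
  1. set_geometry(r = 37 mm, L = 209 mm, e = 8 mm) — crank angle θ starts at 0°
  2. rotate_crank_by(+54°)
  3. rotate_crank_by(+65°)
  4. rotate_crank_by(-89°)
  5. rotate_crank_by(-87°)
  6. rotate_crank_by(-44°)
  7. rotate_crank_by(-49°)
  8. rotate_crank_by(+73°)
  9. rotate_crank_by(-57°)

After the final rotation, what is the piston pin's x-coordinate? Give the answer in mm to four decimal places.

180.4111

set_geometry: r = 37 mm, L = 209 mm, e = 8 mm; θ ← 0°
rotate_crank_by(+54°): θ ← 0° +54° = 54°
rotate_crank_by(+65°): θ ← 54° +65° = 119°
rotate_crank_by(-89°): θ ← 119° -89° = 30°
rotate_crank_by(-87°): θ ← 30° -87° = -57°
rotate_crank_by(-44°): θ ← -57° -44° = -101°
rotate_crank_by(-49°): θ ← -101° -49° = -150°
rotate_crank_by(+73°): θ ← -150° +73° = -77°
rotate_crank_by(-57°): θ ← -77° -57° = -134°
crank pin P = (r cos θ, r sin θ) = (-25.702360, -26.615573)
h = r sin θ − e = -26.615573 − 8 = -34.615573
x = r cos θ + √(L² − h²) = -25.702360 + √(43681.0 − 1198.2379) = -25.702360 + 206.113469 = 180.411109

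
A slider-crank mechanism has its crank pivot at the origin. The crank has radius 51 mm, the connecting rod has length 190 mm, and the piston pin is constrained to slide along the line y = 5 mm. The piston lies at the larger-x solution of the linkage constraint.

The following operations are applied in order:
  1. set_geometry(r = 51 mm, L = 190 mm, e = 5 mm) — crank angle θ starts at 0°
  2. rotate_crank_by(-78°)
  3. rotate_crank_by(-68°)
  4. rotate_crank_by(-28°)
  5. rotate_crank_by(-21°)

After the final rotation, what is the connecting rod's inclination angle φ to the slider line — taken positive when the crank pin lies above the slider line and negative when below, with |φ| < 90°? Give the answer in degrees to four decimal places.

set_geometry: r = 51 mm, L = 190 mm, e = 5 mm; θ ← 0°
rotate_crank_by(-78°): θ ← 0° -78° = -78°
rotate_crank_by(-68°): θ ← -78° -68° = -146°
rotate_crank_by(-28°): θ ← -146° -28° = -174°
rotate_crank_by(-21°): θ ← -174° -21° = -195°
crank pin P = (r cos θ, r sin θ) = (-49.262217, 13.199771)
h = r sin θ − e = 13.199771 − 5 = 8.199771
sin φ = h / L = 8.199771 / 190 = 0.04315669
φ = arcsin(0.04315669) = 2.473464°

2.4735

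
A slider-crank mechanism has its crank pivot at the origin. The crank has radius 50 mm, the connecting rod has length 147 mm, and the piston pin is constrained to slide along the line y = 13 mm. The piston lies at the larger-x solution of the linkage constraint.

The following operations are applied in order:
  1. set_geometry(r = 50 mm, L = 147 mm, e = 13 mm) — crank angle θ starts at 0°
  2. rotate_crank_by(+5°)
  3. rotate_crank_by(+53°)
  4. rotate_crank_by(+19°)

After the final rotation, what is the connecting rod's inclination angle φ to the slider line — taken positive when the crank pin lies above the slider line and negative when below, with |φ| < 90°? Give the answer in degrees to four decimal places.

14.0627

set_geometry: r = 50 mm, L = 147 mm, e = 13 mm; θ ← 0°
rotate_crank_by(+5°): θ ← 0° +5° = 5°
rotate_crank_by(+53°): θ ← 5° +53° = 58°
rotate_crank_by(+19°): θ ← 58° +19° = 77°
crank pin P = (r cos θ, r sin θ) = (11.247553, 48.718503)
h = r sin θ − e = 48.718503 − 13 = 35.718503
sin φ = h / L = 35.718503 / 147 = 0.24298302
φ = arcsin(0.24298302) = 14.062667°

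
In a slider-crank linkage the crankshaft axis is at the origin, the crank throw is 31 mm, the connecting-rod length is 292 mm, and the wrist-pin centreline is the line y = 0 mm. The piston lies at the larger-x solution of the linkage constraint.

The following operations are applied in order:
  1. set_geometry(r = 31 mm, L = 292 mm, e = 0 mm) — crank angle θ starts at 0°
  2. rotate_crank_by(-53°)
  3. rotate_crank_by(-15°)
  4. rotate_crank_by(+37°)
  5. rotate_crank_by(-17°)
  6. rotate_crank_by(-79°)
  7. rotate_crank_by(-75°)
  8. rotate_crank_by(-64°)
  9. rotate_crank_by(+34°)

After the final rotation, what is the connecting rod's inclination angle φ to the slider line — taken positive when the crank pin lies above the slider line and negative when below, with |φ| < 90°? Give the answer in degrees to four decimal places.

4.7989

set_geometry: r = 31 mm, L = 292 mm, e = 0 mm; θ ← 0°
rotate_crank_by(-53°): θ ← 0° -53° = -53°
rotate_crank_by(-15°): θ ← -53° -15° = -68°
rotate_crank_by(+37°): θ ← -68° +37° = -31°
rotate_crank_by(-17°): θ ← -31° -17° = -48°
rotate_crank_by(-79°): θ ← -48° -79° = -127°
rotate_crank_by(-75°): θ ← -127° -75° = -202°
rotate_crank_by(-64°): θ ← -202° -64° = -266°
rotate_crank_by(+34°): θ ← -266° +34° = -232°
crank pin P = (r cos θ, r sin θ) = (-19.085506, 24.428333)
h = r sin θ − e = 24.428333 − 0 = 24.428333
sin φ = h / L = 24.428333 / 292 = 0.08365868
φ = arcsin(0.08365868) = 4.798898°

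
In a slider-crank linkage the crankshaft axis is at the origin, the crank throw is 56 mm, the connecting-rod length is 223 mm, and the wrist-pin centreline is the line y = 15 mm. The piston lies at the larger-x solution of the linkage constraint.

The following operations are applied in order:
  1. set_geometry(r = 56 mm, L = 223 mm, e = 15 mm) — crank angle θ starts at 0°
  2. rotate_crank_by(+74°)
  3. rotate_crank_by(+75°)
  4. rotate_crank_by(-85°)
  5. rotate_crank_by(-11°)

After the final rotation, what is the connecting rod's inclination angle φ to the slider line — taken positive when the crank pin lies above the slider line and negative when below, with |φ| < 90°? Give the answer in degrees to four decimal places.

7.6597

set_geometry: r = 56 mm, L = 223 mm, e = 15 mm; θ ← 0°
rotate_crank_by(+74°): θ ← 0° +74° = 74°
rotate_crank_by(+75°): θ ← 74° +75° = 149°
rotate_crank_by(-85°): θ ← 149° -85° = 64°
rotate_crank_by(-11°): θ ← 64° -11° = 53°
crank pin P = (r cos θ, r sin θ) = (33.701641, 44.723589)
h = r sin θ − e = 44.723589 − 15 = 29.723589
sin φ = h / L = 29.723589 / 223 = 0.13328963
φ = arcsin(0.13328963) = 7.659729°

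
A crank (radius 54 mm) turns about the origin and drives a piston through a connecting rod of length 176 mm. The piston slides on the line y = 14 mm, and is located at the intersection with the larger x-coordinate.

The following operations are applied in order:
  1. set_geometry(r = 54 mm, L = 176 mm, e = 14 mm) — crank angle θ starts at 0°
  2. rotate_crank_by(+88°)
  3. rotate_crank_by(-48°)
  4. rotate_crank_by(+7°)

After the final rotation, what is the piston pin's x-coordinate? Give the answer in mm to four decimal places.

210.9718

set_geometry: r = 54 mm, L = 176 mm, e = 14 mm; θ ← 0°
rotate_crank_by(+88°): θ ← 0° +88° = 88°
rotate_crank_by(-48°): θ ← 88° -48° = 40°
rotate_crank_by(+7°): θ ← 40° +7° = 47°
crank pin P = (r cos θ, r sin θ) = (36.827911, 39.493100)
h = r sin θ − e = 39.493100 − 14 = 25.493100
x = r cos θ + √(L² − h²) = 36.827911 + √(30976.0 − 649.8981) = 36.827911 + 174.143911 = 210.971823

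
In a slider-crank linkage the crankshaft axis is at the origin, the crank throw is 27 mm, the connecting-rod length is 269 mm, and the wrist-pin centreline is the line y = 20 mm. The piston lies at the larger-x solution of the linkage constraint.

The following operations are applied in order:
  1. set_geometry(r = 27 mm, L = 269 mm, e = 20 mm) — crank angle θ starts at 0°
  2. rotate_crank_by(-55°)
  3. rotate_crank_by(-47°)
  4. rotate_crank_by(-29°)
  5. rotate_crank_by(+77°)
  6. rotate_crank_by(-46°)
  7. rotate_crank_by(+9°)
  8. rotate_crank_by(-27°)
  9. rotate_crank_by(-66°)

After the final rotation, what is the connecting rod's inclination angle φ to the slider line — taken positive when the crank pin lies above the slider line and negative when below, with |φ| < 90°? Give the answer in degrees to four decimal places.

set_geometry: r = 27 mm, L = 269 mm, e = 20 mm; θ ← 0°
rotate_crank_by(-55°): θ ← 0° -55° = -55°
rotate_crank_by(-47°): θ ← -55° -47° = -102°
rotate_crank_by(-29°): θ ← -102° -29° = -131°
rotate_crank_by(+77°): θ ← -131° +77° = -54°
rotate_crank_by(-46°): θ ← -54° -46° = -100°
rotate_crank_by(+9°): θ ← -100° +9° = -91°
rotate_crank_by(-27°): θ ← -91° -27° = -118°
rotate_crank_by(-66°): θ ← -118° -66° = -184°
crank pin P = (r cos θ, r sin θ) = (-26.934229, 1.883425)
h = r sin θ − e = 1.883425 − 20 = -18.116575
sin φ = h / L = -18.116575 / 269 = -0.06734786
φ = arcsin(-0.06734786) = -3.861671°

-3.8617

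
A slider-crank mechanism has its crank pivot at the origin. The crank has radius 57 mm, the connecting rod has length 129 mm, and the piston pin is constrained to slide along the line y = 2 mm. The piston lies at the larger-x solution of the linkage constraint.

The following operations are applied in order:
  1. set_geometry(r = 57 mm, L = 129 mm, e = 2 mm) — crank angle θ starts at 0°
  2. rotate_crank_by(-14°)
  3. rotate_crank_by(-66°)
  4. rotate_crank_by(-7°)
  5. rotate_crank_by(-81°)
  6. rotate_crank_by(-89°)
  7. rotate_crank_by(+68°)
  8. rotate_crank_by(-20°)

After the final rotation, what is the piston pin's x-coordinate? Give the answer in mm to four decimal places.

set_geometry: r = 57 mm, L = 129 mm, e = 2 mm; θ ← 0°
rotate_crank_by(-14°): θ ← 0° -14° = -14°
rotate_crank_by(-66°): θ ← -14° -66° = -80°
rotate_crank_by(-7°): θ ← -80° -7° = -87°
rotate_crank_by(-81°): θ ← -87° -81° = -168°
rotate_crank_by(-89°): θ ← -168° -89° = -257°
rotate_crank_by(+68°): θ ← -257° +68° = -189°
rotate_crank_by(-20°): θ ← -189° -20° = -209°
crank pin P = (r cos θ, r sin θ) = (-49.853323, 27.634148)
h = r sin θ − e = 27.634148 − 2 = 25.634148
x = r cos θ + √(L² − h²) = -49.853323 + √(16641.0 − 657.1096) = -49.853323 + 126.427412 = 76.574088

76.5741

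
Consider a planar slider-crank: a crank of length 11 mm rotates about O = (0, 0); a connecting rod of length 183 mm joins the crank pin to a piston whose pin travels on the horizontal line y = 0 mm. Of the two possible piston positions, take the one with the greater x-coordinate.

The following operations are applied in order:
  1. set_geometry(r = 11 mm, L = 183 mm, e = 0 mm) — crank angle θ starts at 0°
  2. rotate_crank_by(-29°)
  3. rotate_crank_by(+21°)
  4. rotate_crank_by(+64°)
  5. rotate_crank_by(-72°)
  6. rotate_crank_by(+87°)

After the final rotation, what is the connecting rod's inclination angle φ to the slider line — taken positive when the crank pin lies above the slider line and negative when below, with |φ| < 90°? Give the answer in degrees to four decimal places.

3.2581

set_geometry: r = 11 mm, L = 183 mm, e = 0 mm; θ ← 0°
rotate_crank_by(-29°): θ ← 0° -29° = -29°
rotate_crank_by(+21°): θ ← -29° +21° = -8°
rotate_crank_by(+64°): θ ← -8° +64° = 56°
rotate_crank_by(-72°): θ ← 56° -72° = -16°
rotate_crank_by(+87°): θ ← -16° +87° = 71°
crank pin P = (r cos θ, r sin θ) = (3.581250, 10.400704)
h = r sin θ − e = 10.400704 − 0 = 10.400704
sin φ = h / L = 10.400704 / 183 = 0.05683445
φ = arcsin(0.05683445) = 3.258130°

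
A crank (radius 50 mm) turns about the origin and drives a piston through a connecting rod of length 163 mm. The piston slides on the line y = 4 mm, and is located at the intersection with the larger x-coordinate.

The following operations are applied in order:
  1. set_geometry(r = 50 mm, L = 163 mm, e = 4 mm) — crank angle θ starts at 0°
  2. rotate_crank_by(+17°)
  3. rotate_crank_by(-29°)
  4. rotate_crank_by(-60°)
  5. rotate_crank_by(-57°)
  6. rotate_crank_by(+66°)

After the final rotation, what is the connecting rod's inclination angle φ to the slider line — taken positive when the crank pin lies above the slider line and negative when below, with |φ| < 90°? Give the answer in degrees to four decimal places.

-17.3288

set_geometry: r = 50 mm, L = 163 mm, e = 4 mm; θ ← 0°
rotate_crank_by(+17°): θ ← 0° +17° = 17°
rotate_crank_by(-29°): θ ← 17° -29° = -12°
rotate_crank_by(-60°): θ ← -12° -60° = -72°
rotate_crank_by(-57°): θ ← -72° -57° = -129°
rotate_crank_by(+66°): θ ← -129° +66° = -63°
crank pin P = (r cos θ, r sin θ) = (22.699525, -44.550326)
h = r sin θ − e = -44.550326 − 4 = -48.550326
sin φ = h / L = -48.550326 / 163 = -0.29785476
φ = arcsin(-0.29785476) = -17.328801°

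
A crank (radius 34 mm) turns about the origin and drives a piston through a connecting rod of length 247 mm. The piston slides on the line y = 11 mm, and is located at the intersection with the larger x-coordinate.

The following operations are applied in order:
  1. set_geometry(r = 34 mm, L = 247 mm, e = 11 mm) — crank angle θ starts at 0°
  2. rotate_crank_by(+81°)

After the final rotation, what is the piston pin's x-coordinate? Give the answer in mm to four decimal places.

251.2844

set_geometry: r = 34 mm, L = 247 mm, e = 11 mm; θ ← 0°
rotate_crank_by(+81°): θ ← 0° +81° = 81°
crank pin P = (r cos θ, r sin θ) = (5.318772, 33.581404)
h = r sin θ − e = 33.581404 − 11 = 22.581404
x = r cos θ + √(L² − h²) = 5.318772 + √(61009.0 − 509.9198) = 5.318772 + 245.965608 = 251.284380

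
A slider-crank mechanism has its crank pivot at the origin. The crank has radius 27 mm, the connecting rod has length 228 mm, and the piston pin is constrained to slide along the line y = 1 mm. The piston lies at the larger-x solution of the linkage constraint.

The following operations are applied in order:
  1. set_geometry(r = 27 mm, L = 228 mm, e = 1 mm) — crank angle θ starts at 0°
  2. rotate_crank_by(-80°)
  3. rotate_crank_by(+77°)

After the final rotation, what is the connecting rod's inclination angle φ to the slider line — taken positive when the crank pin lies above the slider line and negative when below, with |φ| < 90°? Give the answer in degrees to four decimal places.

-0.6064

set_geometry: r = 27 mm, L = 228 mm, e = 1 mm; θ ← 0°
rotate_crank_by(-80°): θ ← 0° -80° = -80°
rotate_crank_by(+77°): θ ← -80° +77° = -3°
crank pin P = (r cos θ, r sin θ) = (26.962997, -1.413071)
h = r sin θ − e = -1.413071 − 1 = -2.413071
sin φ = h / L = -2.413071 / 228 = -0.01058364
φ = arcsin(-0.01058364) = -0.606409°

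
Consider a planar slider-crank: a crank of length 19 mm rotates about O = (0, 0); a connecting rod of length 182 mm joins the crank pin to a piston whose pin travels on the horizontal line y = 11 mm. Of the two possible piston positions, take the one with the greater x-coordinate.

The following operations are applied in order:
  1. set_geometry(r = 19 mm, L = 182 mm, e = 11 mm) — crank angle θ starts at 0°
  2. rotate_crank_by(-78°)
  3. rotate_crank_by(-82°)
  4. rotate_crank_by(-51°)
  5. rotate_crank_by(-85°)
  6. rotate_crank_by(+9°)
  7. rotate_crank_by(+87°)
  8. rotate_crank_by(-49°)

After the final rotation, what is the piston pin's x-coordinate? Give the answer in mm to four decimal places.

set_geometry: r = 19 mm, L = 182 mm, e = 11 mm; θ ← 0°
rotate_crank_by(-78°): θ ← 0° -78° = -78°
rotate_crank_by(-82°): θ ← -78° -82° = -160°
rotate_crank_by(-51°): θ ← -160° -51° = -211°
rotate_crank_by(-85°): θ ← -211° -85° = -296°
rotate_crank_by(+9°): θ ← -296° +9° = -287°
rotate_crank_by(+87°): θ ← -287° +87° = -200°
rotate_crank_by(-49°): θ ← -200° -49° = -249°
crank pin P = (r cos θ, r sin θ) = (-6.808991, 17.738028)
h = r sin θ − e = 17.738028 − 11 = 6.738028
x = r cos θ + √(L² − h²) = -6.808991 + √(33124.0 − 45.4010) = -6.808991 + 181.875229 = 175.066238

175.0662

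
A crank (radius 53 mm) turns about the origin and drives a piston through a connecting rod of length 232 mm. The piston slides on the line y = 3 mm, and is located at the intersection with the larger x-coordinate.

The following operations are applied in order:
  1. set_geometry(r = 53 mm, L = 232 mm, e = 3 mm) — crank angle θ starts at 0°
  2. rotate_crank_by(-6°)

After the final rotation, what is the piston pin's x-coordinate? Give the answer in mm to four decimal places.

set_geometry: r = 53 mm, L = 232 mm, e = 3 mm; θ ← 0°
rotate_crank_by(-6°): θ ← 0° -6° = -6°
crank pin P = (r cos θ, r sin θ) = (52.709660, -5.540009)
h = r sin θ − e = -5.540009 − 3 = -8.540009
x = r cos θ + √(L² − h²) = 52.709660 + √(53824.0 − 72.9317) = 52.709660 + 231.842766 = 284.552427

284.5524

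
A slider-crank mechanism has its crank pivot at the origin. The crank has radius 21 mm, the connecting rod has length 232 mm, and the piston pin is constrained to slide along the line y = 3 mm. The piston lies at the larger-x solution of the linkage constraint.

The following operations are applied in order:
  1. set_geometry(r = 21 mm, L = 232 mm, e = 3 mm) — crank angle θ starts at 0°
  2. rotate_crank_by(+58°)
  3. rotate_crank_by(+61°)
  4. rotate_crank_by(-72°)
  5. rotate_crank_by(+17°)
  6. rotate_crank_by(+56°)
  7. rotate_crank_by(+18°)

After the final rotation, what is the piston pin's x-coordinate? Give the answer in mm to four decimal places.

216.1306

set_geometry: r = 21 mm, L = 232 mm, e = 3 mm; θ ← 0°
rotate_crank_by(+58°): θ ← 0° +58° = 58°
rotate_crank_by(+61°): θ ← 58° +61° = 119°
rotate_crank_by(-72°): θ ← 119° -72° = 47°
rotate_crank_by(+17°): θ ← 47° +17° = 64°
rotate_crank_by(+56°): θ ← 64° +56° = 120°
rotate_crank_by(+18°): θ ← 120° +18° = 138°
crank pin P = (r cos θ, r sin θ) = (-15.606041, 14.051743)
h = r sin θ − e = 14.051743 − 3 = 11.051743
x = r cos θ + √(L² − h²) = -15.606041 + √(53824.0 − 122.1410) = -15.606041 + 231.736616 = 216.130574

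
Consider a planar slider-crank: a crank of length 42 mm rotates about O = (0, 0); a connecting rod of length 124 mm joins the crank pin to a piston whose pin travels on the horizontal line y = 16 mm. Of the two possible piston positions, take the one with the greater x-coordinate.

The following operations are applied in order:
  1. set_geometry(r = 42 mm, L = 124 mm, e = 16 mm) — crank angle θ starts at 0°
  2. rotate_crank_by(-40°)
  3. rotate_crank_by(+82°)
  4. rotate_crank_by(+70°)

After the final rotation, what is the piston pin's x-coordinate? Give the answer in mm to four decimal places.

set_geometry: r = 42 mm, L = 124 mm, e = 16 mm; θ ← 0°
rotate_crank_by(-40°): θ ← 0° -40° = -40°
rotate_crank_by(+82°): θ ← -40° +82° = 42°
rotate_crank_by(+70°): θ ← 42° +70° = 112°
crank pin P = (r cos θ, r sin θ) = (-15.733477, 38.941722)
h = r sin θ − e = 38.941722 − 16 = 22.941722
x = r cos θ + √(L² − h²) = -15.733477 + √(15376.0 − 526.3226) = -15.733477 + 121.859252 = 106.125775

106.1258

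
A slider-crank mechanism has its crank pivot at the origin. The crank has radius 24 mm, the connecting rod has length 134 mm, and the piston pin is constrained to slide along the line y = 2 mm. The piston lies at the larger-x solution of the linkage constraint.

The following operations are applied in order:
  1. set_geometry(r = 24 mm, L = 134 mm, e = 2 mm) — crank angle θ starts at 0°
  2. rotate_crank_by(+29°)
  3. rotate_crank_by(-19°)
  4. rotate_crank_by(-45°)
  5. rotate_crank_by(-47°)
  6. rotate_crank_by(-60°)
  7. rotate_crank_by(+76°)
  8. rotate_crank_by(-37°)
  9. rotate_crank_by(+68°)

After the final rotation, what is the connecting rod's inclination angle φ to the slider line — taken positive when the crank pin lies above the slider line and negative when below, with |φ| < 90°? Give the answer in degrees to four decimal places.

set_geometry: r = 24 mm, L = 134 mm, e = 2 mm; θ ← 0°
rotate_crank_by(+29°): θ ← 0° +29° = 29°
rotate_crank_by(-19°): θ ← 29° -19° = 10°
rotate_crank_by(-45°): θ ← 10° -45° = -35°
rotate_crank_by(-47°): θ ← -35° -47° = -82°
rotate_crank_by(-60°): θ ← -82° -60° = -142°
rotate_crank_by(+76°): θ ← -142° +76° = -66°
rotate_crank_by(-37°): θ ← -66° -37° = -103°
rotate_crank_by(+68°): θ ← -103° +68° = -35°
crank pin P = (r cos θ, r sin θ) = (19.659649, -13.765834)
h = r sin θ − e = -13.765834 − 2 = -15.765834
sin φ = h / L = -15.765834 / 134 = -0.11765548
φ = arcsin(-0.11765548) = -6.756813°

-6.7568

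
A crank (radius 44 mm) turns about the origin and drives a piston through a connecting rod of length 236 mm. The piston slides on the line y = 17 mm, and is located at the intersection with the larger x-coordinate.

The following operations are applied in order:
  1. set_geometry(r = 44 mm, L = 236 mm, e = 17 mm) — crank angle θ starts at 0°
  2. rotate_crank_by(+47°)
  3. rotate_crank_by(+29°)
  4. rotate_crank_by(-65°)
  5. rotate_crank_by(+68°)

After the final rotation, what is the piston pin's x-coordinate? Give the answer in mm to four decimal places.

set_geometry: r = 44 mm, L = 236 mm, e = 17 mm; θ ← 0°
rotate_crank_by(+47°): θ ← 0° +47° = 47°
rotate_crank_by(+29°): θ ← 47° +29° = 76°
rotate_crank_by(-65°): θ ← 76° -65° = 11°
rotate_crank_by(+68°): θ ← 11° +68° = 79°
crank pin P = (r cos θ, r sin θ) = (8.395596, 43.191596)
h = r sin θ − e = 43.191596 − 17 = 26.191596
x = r cos θ + √(L² − h²) = 8.395596 + √(55696.0 − 685.9997) = 8.395596 + 234.542108 = 242.937704

242.9377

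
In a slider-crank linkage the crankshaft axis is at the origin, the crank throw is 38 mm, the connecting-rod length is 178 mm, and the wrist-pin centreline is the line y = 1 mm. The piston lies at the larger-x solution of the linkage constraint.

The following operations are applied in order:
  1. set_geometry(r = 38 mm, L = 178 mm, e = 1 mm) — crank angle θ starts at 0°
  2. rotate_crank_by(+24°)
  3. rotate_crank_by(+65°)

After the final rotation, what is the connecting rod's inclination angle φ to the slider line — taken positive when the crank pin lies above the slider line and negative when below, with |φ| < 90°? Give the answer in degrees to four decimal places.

11.9954

set_geometry: r = 38 mm, L = 178 mm, e = 1 mm; θ ← 0°
rotate_crank_by(+24°): θ ← 0° +24° = 24°
rotate_crank_by(+65°): θ ← 24° +65° = 89°
crank pin P = (r cos θ, r sin θ) = (0.663191, 37.994212)
h = r sin θ − e = 37.994212 − 1 = 36.994212
sin φ = h / L = 36.994212 / 178 = 0.20783265
φ = arcsin(0.20783265) = 11.995370°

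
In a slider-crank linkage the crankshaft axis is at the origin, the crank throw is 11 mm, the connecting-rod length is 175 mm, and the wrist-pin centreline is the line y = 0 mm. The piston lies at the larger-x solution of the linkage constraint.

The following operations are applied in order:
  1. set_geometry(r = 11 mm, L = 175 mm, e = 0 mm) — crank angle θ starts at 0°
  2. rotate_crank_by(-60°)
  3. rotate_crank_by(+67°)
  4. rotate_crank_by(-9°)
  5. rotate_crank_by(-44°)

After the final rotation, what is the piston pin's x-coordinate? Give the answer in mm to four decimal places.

182.4623

set_geometry: r = 11 mm, L = 175 mm, e = 0 mm; θ ← 0°
rotate_crank_by(-60°): θ ← 0° -60° = -60°
rotate_crank_by(+67°): θ ← -60° +67° = 7°
rotate_crank_by(-9°): θ ← 7° -9° = -2°
rotate_crank_by(-44°): θ ← -2° -44° = -46°
crank pin P = (r cos θ, r sin θ) = (7.641242, -7.912738)
h = r sin θ − e = -7.912738 − 0 = -7.912738
x = r cos θ + √(L² − h²) = 7.641242 + √(30625.0 − 62.6114) = 7.641242 + 174.821019 = 182.462261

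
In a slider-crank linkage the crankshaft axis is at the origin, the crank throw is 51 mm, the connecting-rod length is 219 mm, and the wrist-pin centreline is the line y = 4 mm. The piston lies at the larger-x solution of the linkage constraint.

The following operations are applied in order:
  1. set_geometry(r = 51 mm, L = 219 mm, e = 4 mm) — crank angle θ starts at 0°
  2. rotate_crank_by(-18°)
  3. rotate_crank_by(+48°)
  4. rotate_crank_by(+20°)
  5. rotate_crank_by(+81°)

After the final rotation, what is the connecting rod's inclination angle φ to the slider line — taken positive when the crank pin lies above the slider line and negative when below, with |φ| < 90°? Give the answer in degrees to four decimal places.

set_geometry: r = 51 mm, L = 219 mm, e = 4 mm; θ ← 0°
rotate_crank_by(-18°): θ ← 0° -18° = -18°
rotate_crank_by(+48°): θ ← -18° +48° = 30°
rotate_crank_by(+20°): θ ← 30° +20° = 50°
rotate_crank_by(+81°): θ ← 50° +81° = 131°
crank pin P = (r cos θ, r sin θ) = (-33.459010, 38.490189)
h = r sin θ − e = 38.490189 − 4 = 34.490189
sin φ = h / L = 34.490189 / 219 = 0.15748945
φ = arcsin(0.15748945) = 9.061205°

9.0612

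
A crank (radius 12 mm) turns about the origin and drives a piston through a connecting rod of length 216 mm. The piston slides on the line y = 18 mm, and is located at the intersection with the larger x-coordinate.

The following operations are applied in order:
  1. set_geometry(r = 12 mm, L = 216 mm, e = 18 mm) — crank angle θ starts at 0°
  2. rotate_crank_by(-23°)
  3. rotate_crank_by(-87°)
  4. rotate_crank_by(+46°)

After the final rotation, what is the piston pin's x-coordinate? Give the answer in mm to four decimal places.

set_geometry: r = 12 mm, L = 216 mm, e = 18 mm; θ ← 0°
rotate_crank_by(-23°): θ ← 0° -23° = -23°
rotate_crank_by(-87°): θ ← -23° -87° = -110°
rotate_crank_by(+46°): θ ← -110° +46° = -64°
crank pin P = (r cos θ, r sin θ) = (5.260454, -10.785529)
h = r sin θ − e = -10.785529 − 18 = -28.785529
x = r cos θ + √(L² − h²) = 5.260454 + √(46656.0 − 828.6067) = 5.260454 + 214.073336 = 219.333790

219.3338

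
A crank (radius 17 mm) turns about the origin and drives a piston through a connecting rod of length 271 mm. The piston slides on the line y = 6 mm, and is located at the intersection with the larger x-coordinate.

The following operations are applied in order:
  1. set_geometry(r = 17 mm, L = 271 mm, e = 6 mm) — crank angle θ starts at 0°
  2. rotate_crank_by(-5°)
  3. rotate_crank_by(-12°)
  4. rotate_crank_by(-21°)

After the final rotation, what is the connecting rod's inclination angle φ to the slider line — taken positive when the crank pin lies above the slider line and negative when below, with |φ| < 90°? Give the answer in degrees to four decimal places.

-3.4835

set_geometry: r = 17 mm, L = 271 mm, e = 6 mm; θ ← 0°
rotate_crank_by(-5°): θ ← 0° -5° = -5°
rotate_crank_by(-12°): θ ← -5° -12° = -17°
rotate_crank_by(-21°): θ ← -17° -21° = -38°
crank pin P = (r cos θ, r sin θ) = (13.396183, -10.466245)
h = r sin θ − e = -10.466245 − 6 = -16.466245
sin φ = h / L = -16.466245 / 271 = -0.06076105
φ = arcsin(-0.06076105) = -3.483498°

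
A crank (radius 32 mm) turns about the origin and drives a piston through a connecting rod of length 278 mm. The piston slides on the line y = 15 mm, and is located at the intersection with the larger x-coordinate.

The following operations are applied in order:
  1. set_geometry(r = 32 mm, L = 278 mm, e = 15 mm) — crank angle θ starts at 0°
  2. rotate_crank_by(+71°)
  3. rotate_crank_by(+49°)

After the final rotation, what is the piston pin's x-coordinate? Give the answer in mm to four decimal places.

261.7092

set_geometry: r = 32 mm, L = 278 mm, e = 15 mm; θ ← 0°
rotate_crank_by(+71°): θ ← 0° +71° = 71°
rotate_crank_by(+49°): θ ← 71° +49° = 120°
crank pin P = (r cos θ, r sin θ) = (-16.000000, 27.712813)
h = r sin θ − e = 27.712813 − 15 = 12.712813
x = r cos θ + √(L² − h²) = -16.000000 + √(77284.0 − 161.6156) = -16.000000 + 277.709172 = 261.709172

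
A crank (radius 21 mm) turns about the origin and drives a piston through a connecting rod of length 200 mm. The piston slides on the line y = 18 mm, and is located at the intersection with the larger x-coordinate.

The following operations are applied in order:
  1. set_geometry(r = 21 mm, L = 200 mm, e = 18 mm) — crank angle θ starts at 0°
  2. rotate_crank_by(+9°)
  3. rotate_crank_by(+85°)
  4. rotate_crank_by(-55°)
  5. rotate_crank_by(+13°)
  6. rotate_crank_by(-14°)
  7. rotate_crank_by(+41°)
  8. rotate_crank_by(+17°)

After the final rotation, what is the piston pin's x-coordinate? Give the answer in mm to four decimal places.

197.7841

set_geometry: r = 21 mm, L = 200 mm, e = 18 mm; θ ← 0°
rotate_crank_by(+9°): θ ← 0° +9° = 9°
rotate_crank_by(+85°): θ ← 9° +85° = 94°
rotate_crank_by(-55°): θ ← 94° -55° = 39°
rotate_crank_by(+13°): θ ← 39° +13° = 52°
rotate_crank_by(-14°): θ ← 52° -14° = 38°
rotate_crank_by(+41°): θ ← 38° +41° = 79°
rotate_crank_by(+17°): θ ← 79° +17° = 96°
crank pin P = (r cos θ, r sin θ) = (-2.195098, 20.884960)
h = r sin θ − e = 20.884960 − 18 = 2.884960
x = r cos θ + √(L² − h²) = -2.195098 + √(40000.0 − 8.3230) = -2.195098 + 199.979191 = 197.784094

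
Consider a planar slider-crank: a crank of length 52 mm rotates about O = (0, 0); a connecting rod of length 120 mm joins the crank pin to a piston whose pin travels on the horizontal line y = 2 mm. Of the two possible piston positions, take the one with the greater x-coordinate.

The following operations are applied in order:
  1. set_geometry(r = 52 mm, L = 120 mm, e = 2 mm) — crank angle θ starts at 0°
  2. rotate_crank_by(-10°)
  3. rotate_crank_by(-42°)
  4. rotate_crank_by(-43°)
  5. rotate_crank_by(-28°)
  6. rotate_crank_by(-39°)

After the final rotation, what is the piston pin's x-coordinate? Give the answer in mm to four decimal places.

69.1769

set_geometry: r = 52 mm, L = 120 mm, e = 2 mm; θ ← 0°
rotate_crank_by(-10°): θ ← 0° -10° = -10°
rotate_crank_by(-42°): θ ← -10° -42° = -52°
rotate_crank_by(-43°): θ ← -52° -43° = -95°
rotate_crank_by(-28°): θ ← -95° -28° = -123°
rotate_crank_by(-39°): θ ← -123° -39° = -162°
crank pin P = (r cos θ, r sin θ) = (-49.454939, -16.068884)
h = r sin θ − e = -16.068884 − 2 = -18.068884
x = r cos θ + √(L² − h²) = -49.454939 + √(14400.0 − 326.4846) = -49.454939 + 118.631848 = 69.176909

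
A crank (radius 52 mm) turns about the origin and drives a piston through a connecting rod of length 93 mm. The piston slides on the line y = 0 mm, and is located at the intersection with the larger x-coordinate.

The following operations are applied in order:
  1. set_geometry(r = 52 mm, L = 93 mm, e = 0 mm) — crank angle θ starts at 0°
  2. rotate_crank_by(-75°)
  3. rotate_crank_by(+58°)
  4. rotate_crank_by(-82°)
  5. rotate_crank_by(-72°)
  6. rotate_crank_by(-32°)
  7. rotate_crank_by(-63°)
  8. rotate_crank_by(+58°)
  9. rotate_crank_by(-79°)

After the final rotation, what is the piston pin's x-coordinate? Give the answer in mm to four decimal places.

set_geometry: r = 52 mm, L = 93 mm, e = 0 mm; θ ← 0°
rotate_crank_by(-75°): θ ← 0° -75° = -75°
rotate_crank_by(+58°): θ ← -75° +58° = -17°
rotate_crank_by(-82°): θ ← -17° -82° = -99°
rotate_crank_by(-72°): θ ← -99° -72° = -171°
rotate_crank_by(-32°): θ ← -171° -32° = -203°
rotate_crank_by(-63°): θ ← -203° -63° = -266°
rotate_crank_by(+58°): θ ← -266° +58° = -208°
rotate_crank_by(-79°): θ ← -208° -79° = -287°
crank pin P = (r cos θ, r sin θ) = (15.203329, 49.727847)
h = r sin θ − e = 49.727847 − 0 = 49.727847
x = r cos θ + √(L² − h²) = 15.203329 + √(8649.0 − 2472.8588) = 15.203329 + 78.588429 = 93.791758

93.7918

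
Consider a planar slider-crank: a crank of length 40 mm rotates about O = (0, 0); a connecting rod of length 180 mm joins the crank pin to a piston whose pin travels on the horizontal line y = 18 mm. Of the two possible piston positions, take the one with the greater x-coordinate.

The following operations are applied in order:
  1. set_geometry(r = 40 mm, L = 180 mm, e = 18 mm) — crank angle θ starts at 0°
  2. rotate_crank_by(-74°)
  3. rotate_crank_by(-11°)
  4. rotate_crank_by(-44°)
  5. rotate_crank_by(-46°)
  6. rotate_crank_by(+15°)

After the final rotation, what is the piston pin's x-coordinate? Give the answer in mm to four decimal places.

set_geometry: r = 40 mm, L = 180 mm, e = 18 mm; θ ← 0°
rotate_crank_by(-74°): θ ← 0° -74° = -74°
rotate_crank_by(-11°): θ ← -74° -11° = -85°
rotate_crank_by(-44°): θ ← -85° -44° = -129°
rotate_crank_by(-46°): θ ← -129° -46° = -175°
rotate_crank_by(+15°): θ ← -175° +15° = -160°
crank pin P = (r cos θ, r sin θ) = (-37.587705, -13.680806)
h = r sin θ − e = -13.680806 − 18 = -31.680806
x = r cos θ + √(L² − h²) = -37.587705 + √(32400.0 − 1003.6735) = -37.587705 + 177.190086 = 139.602381

139.6024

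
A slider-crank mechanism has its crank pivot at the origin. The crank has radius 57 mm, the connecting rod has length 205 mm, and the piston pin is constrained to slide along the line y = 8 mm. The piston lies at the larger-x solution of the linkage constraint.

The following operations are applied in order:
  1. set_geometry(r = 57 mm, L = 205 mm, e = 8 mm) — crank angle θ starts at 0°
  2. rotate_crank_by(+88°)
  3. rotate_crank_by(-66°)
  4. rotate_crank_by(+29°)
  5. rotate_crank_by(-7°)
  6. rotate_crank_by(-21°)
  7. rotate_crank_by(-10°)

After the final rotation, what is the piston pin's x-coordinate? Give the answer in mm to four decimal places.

set_geometry: r = 57 mm, L = 205 mm, e = 8 mm; θ ← 0°
rotate_crank_by(+88°): θ ← 0° +88° = 88°
rotate_crank_by(-66°): θ ← 88° -66° = 22°
rotate_crank_by(+29°): θ ← 22° +29° = 51°
rotate_crank_by(-7°): θ ← 51° -7° = 44°
rotate_crank_by(-21°): θ ← 44° -21° = 23°
rotate_crank_by(-10°): θ ← 23° -10° = 13°
crank pin P = (r cos θ, r sin θ) = (55.539094, 12.822210)
h = r sin θ − e = 12.822210 − 8 = 4.822210
x = r cos θ + √(L² − h²) = 55.539094 + √(42025.0 − 23.2537) = 55.539094 + 204.943276 = 260.482369

260.4824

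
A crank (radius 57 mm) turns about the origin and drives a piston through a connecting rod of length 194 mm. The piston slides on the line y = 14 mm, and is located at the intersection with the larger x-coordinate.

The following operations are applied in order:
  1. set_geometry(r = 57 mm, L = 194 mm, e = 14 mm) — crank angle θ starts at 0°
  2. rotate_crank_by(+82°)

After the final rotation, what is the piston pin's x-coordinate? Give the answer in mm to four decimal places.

set_geometry: r = 57 mm, L = 194 mm, e = 14 mm; θ ← 0°
rotate_crank_by(+82°): θ ← 0° +82° = 82°
crank pin P = (r cos θ, r sin θ) = (7.932867, 56.445280)
h = r sin θ − e = 56.445280 − 14 = 42.445280
x = r cos θ + √(L² − h²) = 7.932867 + √(37636.0 − 1801.6018) = 7.932867 + 189.299758 = 197.232624

197.2326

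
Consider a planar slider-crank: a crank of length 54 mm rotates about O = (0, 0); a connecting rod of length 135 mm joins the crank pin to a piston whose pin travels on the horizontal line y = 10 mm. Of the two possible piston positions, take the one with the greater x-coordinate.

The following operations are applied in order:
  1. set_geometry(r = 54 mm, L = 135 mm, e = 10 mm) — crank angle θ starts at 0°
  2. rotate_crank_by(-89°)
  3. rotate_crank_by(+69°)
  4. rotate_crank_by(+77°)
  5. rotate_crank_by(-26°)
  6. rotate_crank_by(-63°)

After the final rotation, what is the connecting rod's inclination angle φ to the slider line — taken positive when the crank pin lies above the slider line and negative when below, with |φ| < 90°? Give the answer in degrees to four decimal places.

set_geometry: r = 54 mm, L = 135 mm, e = 10 mm; θ ← 0°
rotate_crank_by(-89°): θ ← 0° -89° = -89°
rotate_crank_by(+69°): θ ← -89° +69° = -20°
rotate_crank_by(+77°): θ ← -20° +77° = 57°
rotate_crank_by(-26°): θ ← 57° -26° = 31°
rotate_crank_by(-63°): θ ← 31° -63° = -32°
crank pin P = (r cos θ, r sin θ) = (45.794597, -28.615640)
h = r sin θ − e = -28.615640 − 10 = -38.615640
sin φ = h / L = -38.615640 / 135 = -0.28604178
φ = arcsin(-0.28604178) = -16.621131°

-16.6211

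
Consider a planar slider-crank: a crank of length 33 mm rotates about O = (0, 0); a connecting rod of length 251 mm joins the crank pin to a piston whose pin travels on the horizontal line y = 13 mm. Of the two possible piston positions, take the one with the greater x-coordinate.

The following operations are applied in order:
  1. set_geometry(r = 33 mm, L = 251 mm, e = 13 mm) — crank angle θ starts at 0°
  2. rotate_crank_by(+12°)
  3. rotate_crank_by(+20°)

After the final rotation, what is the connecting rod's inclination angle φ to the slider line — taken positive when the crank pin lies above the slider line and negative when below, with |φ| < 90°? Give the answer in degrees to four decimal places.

set_geometry: r = 33 mm, L = 251 mm, e = 13 mm; θ ← 0°
rotate_crank_by(+12°): θ ← 0° +12° = 12°
rotate_crank_by(+20°): θ ← 12° +20° = 32°
crank pin P = (r cos θ, r sin θ) = (27.985587, 17.487336)
h = r sin θ − e = 17.487336 − 13 = 4.487336
sin φ = h / L = 4.487336 / 251 = 0.01787783
φ = arcsin(0.01787783) = 1.024379°

1.0244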